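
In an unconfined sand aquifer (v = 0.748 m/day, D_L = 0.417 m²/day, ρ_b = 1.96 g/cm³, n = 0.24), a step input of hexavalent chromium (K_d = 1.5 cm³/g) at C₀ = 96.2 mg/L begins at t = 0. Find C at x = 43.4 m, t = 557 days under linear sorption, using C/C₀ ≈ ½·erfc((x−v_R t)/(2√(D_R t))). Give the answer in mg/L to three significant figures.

2.09 mg/L

Retardation factor R = 1 + ρ_b·K_d/n = 1 + 1.96 × 1.5/0.24 = 13.25.
Sorption retards both mechanisms: v_R = v/R = 0.05645 m/day, D_R = D/R = 0.03147 m²/day.
v_R·t = 0.05645 × 557 = 31.44265 m; 2√(D_R t) = 8.373 m; argument = (43.4 − 31.44265)/8.373 = 1.428.
C = C₀ × ½·erfc(1.428) = 96.2 × 0.02172 = 2.09 mg/L.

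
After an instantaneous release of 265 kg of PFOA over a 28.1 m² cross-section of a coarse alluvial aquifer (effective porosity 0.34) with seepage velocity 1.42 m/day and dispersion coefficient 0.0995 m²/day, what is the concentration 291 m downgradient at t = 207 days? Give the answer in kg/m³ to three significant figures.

For an instantaneous plane source, C(x,t) = M/(n_e·A·√(4πDt)) · exp(−(x−vt)²/(4Dt)), with n_e·A the pore (flow) area.
Plume center vt = 1.42 × 207 = 293.94 m, so the well at 291 m is 2.94 m upgradient of the peak.
√(4πDt) = 16.09 m, giving peak height M/(n_e·A·√(4πDt)) = 265/(0.34 × 28.1 × 16.09) = 1.724 kg/m³.
(x−vt)²/(4Dt) = (-2.94)²/(4 × 0.0995 × 207) = 0.1049; exp(−0.1049) = 0.9004.
C = 1.724 × 0.9004 = 1.55 kg/m³.

1.55 kg/m³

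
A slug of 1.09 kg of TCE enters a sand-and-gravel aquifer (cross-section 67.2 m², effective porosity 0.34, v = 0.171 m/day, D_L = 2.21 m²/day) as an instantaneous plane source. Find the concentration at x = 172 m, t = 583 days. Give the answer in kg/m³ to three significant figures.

0.000136 kg/m³

For an instantaneous plane source, C(x,t) = M/(n_e·A·√(4πDt)) · exp(−(x−vt)²/(4Dt)), with n_e·A the pore (flow) area.
Plume center vt = 0.171 × 583 = 99.693 m, so the well at 172 m is 72.307 m downgradient of the peak.
√(4πDt) = 127.2 m, giving peak height M/(n_e·A·√(4πDt)) = 1.09/(0.34 × 67.2 × 127.2) = 0.0003751 kg/m³.
(x−vt)²/(4Dt) = (72.307)²/(4 × 2.21 × 583) = 1.014; exp(−1.014) = 0.3628.
C = 0.0003751 × 0.3628 = 0.000136 kg/m³.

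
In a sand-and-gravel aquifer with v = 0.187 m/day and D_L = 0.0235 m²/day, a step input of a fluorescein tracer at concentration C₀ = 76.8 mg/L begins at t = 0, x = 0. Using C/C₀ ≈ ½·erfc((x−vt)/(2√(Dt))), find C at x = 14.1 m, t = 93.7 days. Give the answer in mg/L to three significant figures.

For a continuous step input, C/C₀ ≈ ½·erfc((x−vt)/(2√(Dt))).
vt = 0.187 × 93.7 = 17.5219 m and 2√(Dt) = 2√(0.0235 × 93.7) = 2.968 m.
Argument (x−vt)/(2√(Dt)) = (14.1 − 17.5219)/2.968 = -1.153; ½·erfc(-1.153) = 0.9485.
C = 76.8 × 0.9485 = 72.8 mg/L.

72.8 mg/L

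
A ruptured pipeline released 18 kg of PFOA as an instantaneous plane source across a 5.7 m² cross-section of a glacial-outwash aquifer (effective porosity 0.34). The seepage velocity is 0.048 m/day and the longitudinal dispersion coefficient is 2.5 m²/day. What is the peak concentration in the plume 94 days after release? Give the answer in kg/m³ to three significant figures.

The peak of an instantaneous 1D plume sits at x = vt; there the Gaussian factor is 1 and C_max = M/(n_e·A·√(4πDt)), where n_e·A is the pore area the mass is dissolved in.
√(4πDt) = √(4π × 2.5 × 94) = 54.34 m, so C_max = 18/(0.34 × 5.7 × 54.34) = 0.171 kg/m³.

0.171 kg/m³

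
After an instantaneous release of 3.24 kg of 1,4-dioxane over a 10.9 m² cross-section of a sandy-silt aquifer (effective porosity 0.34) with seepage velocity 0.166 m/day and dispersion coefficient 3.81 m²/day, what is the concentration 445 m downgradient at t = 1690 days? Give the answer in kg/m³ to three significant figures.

For an instantaneous plane source, C(x,t) = M/(n_e·A·√(4πDt)) · exp(−(x−vt)²/(4Dt)), with n_e·A the pore (flow) area.
Plume center vt = 0.166 × 1690 = 280.54 m, so the well at 445 m is 164.46 m downgradient of the peak.
√(4πDt) = 284.5 m, giving peak height M/(n_e·A·√(4πDt)) = 3.24/(0.34 × 10.9 × 284.5) = 0.003073 kg/m³.
(x−vt)²/(4Dt) = (164.46)²/(4 × 3.81 × 1690) = 1.050; exp(−1.050) = 0.3499.
C = 0.003073 × 0.3499 = 0.00108 kg/m³.

0.00108 kg/m³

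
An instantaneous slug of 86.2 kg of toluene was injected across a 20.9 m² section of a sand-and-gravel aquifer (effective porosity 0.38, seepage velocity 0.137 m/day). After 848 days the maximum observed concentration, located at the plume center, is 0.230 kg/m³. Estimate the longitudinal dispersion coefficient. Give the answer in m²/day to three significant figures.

At the plume center C_max = M/(n_e·A·√(4πDt)), so D = M²/(4πt·(n_e·A·C_max)²).
n_e·A·C_max = 0.38 × 20.9 × 0.230 = 1.827 kg/m.
D = 86.2²/(4π × 848 × 1.827²) = 0.209 m²/day.

0.209 m²/day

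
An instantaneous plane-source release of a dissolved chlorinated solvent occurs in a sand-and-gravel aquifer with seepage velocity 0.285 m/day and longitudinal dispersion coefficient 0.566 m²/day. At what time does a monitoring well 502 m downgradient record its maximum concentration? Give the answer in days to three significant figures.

1750 days

For the 1D instantaneous-source solution, setting ∂C/∂t = 0 at fixed x gives v²t² + 2Dt − x² = 0, so t = (√(D² + v²x²) − D)/v².
√(D² + v²x²) = √(0.566² + 0.285² × 502²) = 143.1; v² = 0.081225.
t = (143.1 − 0.566)/0.081225 = 1750 days (vs. the pure-advection estimate x/v = 1760 d).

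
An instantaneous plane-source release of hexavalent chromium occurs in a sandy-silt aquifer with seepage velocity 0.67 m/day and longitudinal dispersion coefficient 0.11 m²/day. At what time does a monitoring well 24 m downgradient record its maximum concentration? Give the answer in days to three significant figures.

For the 1D instantaneous-source solution, setting ∂C/∂t = 0 at fixed x gives v²t² + 2Dt − x² = 0, so t = (√(D² + v²x²) − D)/v².
√(D² + v²x²) = √(0.11² + 0.67² × 24²) = 16.08; v² = 0.4489.
t = (16.08 − 0.11)/0.4489 = 35.6 days (vs. the pure-advection estimate x/v = 35.8 d).

35.6 days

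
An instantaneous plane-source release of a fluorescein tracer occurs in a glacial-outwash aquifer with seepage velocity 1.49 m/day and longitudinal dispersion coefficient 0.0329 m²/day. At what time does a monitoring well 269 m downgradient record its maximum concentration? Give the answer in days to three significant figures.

For the 1D instantaneous-source solution, setting ∂C/∂t = 0 at fixed x gives v²t² + 2Dt − x² = 0, so t = (√(D² + v²x²) − D)/v².
√(D² + v²x²) = √(0.0329² + 1.49² × 269²) = 400.8; v² = 2.2201.
t = (400.8 − 0.0329)/2.2201 = 181 days (vs. the pure-advection estimate x/v = 181 d).

181 days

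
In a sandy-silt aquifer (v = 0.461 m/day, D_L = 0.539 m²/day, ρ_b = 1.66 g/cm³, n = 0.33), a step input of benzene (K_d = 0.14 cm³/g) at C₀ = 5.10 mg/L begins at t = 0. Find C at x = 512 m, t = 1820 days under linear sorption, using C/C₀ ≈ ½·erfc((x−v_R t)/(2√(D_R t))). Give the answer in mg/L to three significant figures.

Retardation factor R = 1 + ρ_b·K_d/n = 1 + 1.66 × 0.14/0.33 = 1.704.
Sorption retards both mechanisms: v_R = v/R = 0.2705 m/day, D_R = D/R = 0.3163 m²/day.
v_R·t = 0.2705 × 1820 = 492.31 m; 2√(D_R t) = 47.99 m; argument = (512 − 492.31)/47.99 = 0.4103.
C = C₀ × ½·erfc(0.4103) = 5.10 × 0.2809 = 1.43 mg/L.

1.43 mg/L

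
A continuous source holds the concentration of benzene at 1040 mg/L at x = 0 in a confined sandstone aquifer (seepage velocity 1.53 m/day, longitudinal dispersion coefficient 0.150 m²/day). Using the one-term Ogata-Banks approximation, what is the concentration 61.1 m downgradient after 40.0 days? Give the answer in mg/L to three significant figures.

532 mg/L

For a continuous step input, C/C₀ ≈ ½·erfc((x−vt)/(2√(Dt))).
vt = 1.53 × 40.0 = 61.2 m and 2√(Dt) = 2√(0.150 × 40.0) = 4.899 m.
Argument (x−vt)/(2√(Dt)) = (61.1 − 61.2)/4.899 = -0.02041; ½·erfc(-0.02041) = 0.5115.
C = 1040 × 0.5115 = 532 mg/L.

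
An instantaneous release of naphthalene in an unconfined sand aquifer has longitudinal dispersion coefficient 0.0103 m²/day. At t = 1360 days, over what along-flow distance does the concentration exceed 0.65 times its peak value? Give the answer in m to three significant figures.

9.83 m

The plume is Gaussian with σ = √(2Dt) = √(2 × 0.0103 × 1360) = 5.293 m.
C/C_peak = exp(−Δx²/(2σ²)) = 0.65 ⇒ Δx = σ·√(−2 ln 0.65) = 5.293 × 0.9282 = 4.913 m.
Width = 2Δx = 9.83 m.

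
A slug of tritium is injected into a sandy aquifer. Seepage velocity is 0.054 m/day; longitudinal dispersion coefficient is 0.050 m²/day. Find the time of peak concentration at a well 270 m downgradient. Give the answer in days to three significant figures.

4980 days

For the 1D instantaneous-source solution, setting ∂C/∂t = 0 at fixed x gives v²t² + 2Dt − x² = 0, so t = (√(D² + v²x²) − D)/v².
√(D² + v²x²) = √(0.050² + 0.054² × 270²) = 14.58; v² = 0.002916.
t = (14.58 − 0.050)/0.002916 = 4980 days (vs. the pure-advection estimate x/v = 5000 d).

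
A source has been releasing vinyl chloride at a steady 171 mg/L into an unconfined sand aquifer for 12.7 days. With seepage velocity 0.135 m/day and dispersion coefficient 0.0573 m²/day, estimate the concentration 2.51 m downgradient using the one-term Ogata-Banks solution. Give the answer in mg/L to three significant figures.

For a continuous step input, C/C₀ ≈ ½·erfc((x−vt)/(2√(Dt))).
vt = 0.135 × 12.7 = 1.7145 m and 2√(Dt) = 2√(0.0573 × 12.7) = 1.706 m.
Argument (x−vt)/(2√(Dt)) = (2.51 − 1.7145)/1.706 = 0.4663; ½·erfc(0.4663) = 0.2548.
C = 171 × 0.2548 = 43.6 mg/L.

43.6 mg/L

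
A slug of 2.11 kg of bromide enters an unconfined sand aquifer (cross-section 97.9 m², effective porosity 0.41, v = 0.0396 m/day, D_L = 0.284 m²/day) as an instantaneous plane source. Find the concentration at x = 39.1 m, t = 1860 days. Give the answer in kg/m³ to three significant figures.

For an instantaneous plane source, C(x,t) = M/(n_e·A·√(4πDt)) · exp(−(x−vt)²/(4Dt)), with n_e·A the pore (flow) area.
Plume center vt = 0.0396 × 1860 = 73.656 m, so the well at 39.1 m is 34.556 m upgradient of the peak.
√(4πDt) = 81.47 m, giving peak height M/(n_e·A·√(4πDt)) = 2.11/(0.41 × 97.9 × 81.47) = 0.0006452 kg/m³.
(x−vt)²/(4Dt) = (-34.556)²/(4 × 0.284 × 1860) = 0.5651; exp(−0.5651) = 0.5683.
C = 0.0006452 × 0.5683 = 0.000367 kg/m³.

0.000367 kg/m³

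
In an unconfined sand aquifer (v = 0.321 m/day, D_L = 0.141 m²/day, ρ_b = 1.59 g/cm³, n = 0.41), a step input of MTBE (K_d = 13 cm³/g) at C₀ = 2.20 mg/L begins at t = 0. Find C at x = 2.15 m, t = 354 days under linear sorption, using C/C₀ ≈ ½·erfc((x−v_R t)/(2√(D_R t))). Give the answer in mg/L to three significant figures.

Retardation factor R = 1 + ρ_b·K_d/n = 1 + 1.59 × 13/0.41 = 51.41.
Sorption retards both mechanisms: v_R = v/R = 0.006244 m/day, D_R = D/R = 0.002743 m²/day.
v_R·t = 0.006244 × 354 = 2.210376 m; 2√(D_R t) = 1.971 m; argument = (2.15 − 2.210376)/1.971 = -0.03063.
C = C₀ × ½·erfc(-0.03063) = 2.20 × 0.5173 = 1.14 mg/L.

1.14 mg/L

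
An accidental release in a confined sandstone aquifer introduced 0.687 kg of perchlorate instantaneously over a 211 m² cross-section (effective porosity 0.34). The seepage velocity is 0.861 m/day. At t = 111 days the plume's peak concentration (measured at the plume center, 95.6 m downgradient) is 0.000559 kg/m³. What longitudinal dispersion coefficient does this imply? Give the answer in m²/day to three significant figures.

0.210 m²/day

At the plume center C_max = M/(n_e·A·√(4πDt)), so D = M²/(4πt·(n_e·A·C_max)²).
n_e·A·C_max = 0.34 × 211 × 0.000559 = 0.04010 kg/m.
D = 0.687²/(4π × 111 × 0.04010²) = 0.210 m²/day.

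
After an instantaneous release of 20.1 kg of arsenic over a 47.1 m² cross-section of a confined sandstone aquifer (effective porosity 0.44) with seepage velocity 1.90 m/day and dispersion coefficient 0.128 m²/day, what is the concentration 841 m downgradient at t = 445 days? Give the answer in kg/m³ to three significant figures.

0.0332 kg/m³

For an instantaneous plane source, C(x,t) = M/(n_e·A·√(4πDt)) · exp(−(x−vt)²/(4Dt)), with n_e·A the pore (flow) area.
Plume center vt = 1.90 × 445 = 845.5 m, so the well at 841 m is 4.5 m upgradient of the peak.
√(4πDt) = 26.75 m, giving peak height M/(n_e·A·√(4πDt)) = 20.1/(0.44 × 47.1 × 26.75) = 0.03626 kg/m³.
(x−vt)²/(4Dt) = (-4.5)²/(4 × 0.128 × 445) = 0.08888; exp(−0.08888) = 0.9150.
C = 0.03626 × 0.9150 = 0.0332 kg/m³.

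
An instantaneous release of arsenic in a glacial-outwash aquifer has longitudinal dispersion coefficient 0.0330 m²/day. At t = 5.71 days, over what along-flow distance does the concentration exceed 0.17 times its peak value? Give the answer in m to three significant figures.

2.31 m

The plume is Gaussian with σ = √(2Dt) = √(2 × 0.0330 × 5.71) = 0.6139 m.
C/C_peak = exp(−Δx²/(2σ²)) = 0.17 ⇒ Δx = σ·√(−2 ln 0.17) = 0.6139 × 1.883 = 1.156 m.
Width = 2Δx = 2.31 m.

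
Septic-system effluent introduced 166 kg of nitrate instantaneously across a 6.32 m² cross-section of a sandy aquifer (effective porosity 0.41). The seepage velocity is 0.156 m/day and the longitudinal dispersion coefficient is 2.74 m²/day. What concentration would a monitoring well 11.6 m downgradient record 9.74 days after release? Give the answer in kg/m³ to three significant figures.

1.35 kg/m³

For an instantaneous plane source, C(x,t) = M/(n_e·A·√(4πDt)) · exp(−(x−vt)²/(4Dt)), with n_e·A the pore (flow) area.
Plume center vt = 0.156 × 9.74 = 1.51944 m, so the well at 11.6 m is 10.08056 m downgradient of the peak.
√(4πDt) = 18.31 m, giving peak height M/(n_e·A·√(4πDt)) = 166/(0.41 × 6.32 × 18.31) = 3.499 kg/m³.
(x−vt)²/(4Dt) = (10.08056)²/(4 × 2.74 × 9.74) = 0.9519; exp(−0.9519) = 0.3860.
C = 3.499 × 0.3860 = 1.35 kg/m³.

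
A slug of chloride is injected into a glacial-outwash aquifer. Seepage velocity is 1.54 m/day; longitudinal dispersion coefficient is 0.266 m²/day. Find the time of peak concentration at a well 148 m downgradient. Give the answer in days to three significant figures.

For the 1D instantaneous-source solution, setting ∂C/∂t = 0 at fixed x gives v²t² + 2Dt − x² = 0, so t = (√(D² + v²x²) − D)/v².
√(D² + v²x²) = √(0.266² + 1.54² × 148²) = 227.9; v² = 2.3716.
t = (227.9 − 0.266)/2.3716 = 96.0 days (vs. the pure-advection estimate x/v = 96.1 d).

96.0 days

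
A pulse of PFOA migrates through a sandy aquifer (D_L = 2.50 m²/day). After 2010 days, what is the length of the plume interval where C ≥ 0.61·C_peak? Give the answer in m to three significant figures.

199 m

The plume is Gaussian with σ = √(2Dt) = √(2 × 2.50 × 2010) = 100.2 m.
C/C_peak = exp(−Δx²/(2σ²)) = 0.61 ⇒ Δx = σ·√(−2 ln 0.61) = 100.2 × 0.9943 = 99.63 m.
Width = 2Δx = 199 m.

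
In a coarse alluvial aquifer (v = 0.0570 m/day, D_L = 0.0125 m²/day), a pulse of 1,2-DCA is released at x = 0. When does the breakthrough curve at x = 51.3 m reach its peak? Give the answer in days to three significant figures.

For the 1D instantaneous-source solution, setting ∂C/∂t = 0 at fixed x gives v²t² + 2Dt − x² = 0, so t = (√(D² + v²x²) − D)/v².
√(D² + v²x²) = √(0.0125² + 0.0570² × 51.3²) = 2.924; v² = 0.003249.
t = (2.924 − 0.0125)/0.003249 = 896 days (vs. the pure-advection estimate x/v = 900 d).

896 days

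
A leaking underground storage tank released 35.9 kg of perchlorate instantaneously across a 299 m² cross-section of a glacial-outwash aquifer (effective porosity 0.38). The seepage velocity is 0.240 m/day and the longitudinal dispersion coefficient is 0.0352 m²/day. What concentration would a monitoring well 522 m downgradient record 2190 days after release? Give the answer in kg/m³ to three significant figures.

For an instantaneous plane source, C(x,t) = M/(n_e·A·√(4πDt)) · exp(−(x−vt)²/(4Dt)), with n_e·A the pore (flow) area.
Plume center vt = 0.240 × 2190 = 525.6 m, so the well at 522 m is 3.6 m upgradient of the peak.
√(4πDt) = 31.12 m, giving peak height M/(n_e·A·√(4πDt)) = 35.9/(0.38 × 299 × 31.12) = 0.01015 kg/m³.
(x−vt)²/(4Dt) = (-3.6)²/(4 × 0.0352 × 2190) = 0.04203; exp(−0.04203) = 0.9588.
C = 0.01015 × 0.9588 = 0.00973 kg/m³.

0.00973 kg/m³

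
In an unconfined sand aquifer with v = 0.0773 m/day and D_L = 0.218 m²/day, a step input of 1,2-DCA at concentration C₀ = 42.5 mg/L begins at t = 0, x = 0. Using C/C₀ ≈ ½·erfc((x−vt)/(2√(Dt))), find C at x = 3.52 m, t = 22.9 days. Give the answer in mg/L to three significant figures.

12.3 mg/L

For a continuous step input, C/C₀ ≈ ½·erfc((x−vt)/(2√(Dt))).
vt = 0.0773 × 22.9 = 1.77017 m and 2√(Dt) = 2√(0.218 × 22.9) = 4.469 m.
Argument (x−vt)/(2√(Dt)) = (3.52 − 1.77017)/4.469 = 0.3915; ½·erfc(0.3915) = 0.2899.
C = 42.5 × 0.2899 = 12.3 mg/L.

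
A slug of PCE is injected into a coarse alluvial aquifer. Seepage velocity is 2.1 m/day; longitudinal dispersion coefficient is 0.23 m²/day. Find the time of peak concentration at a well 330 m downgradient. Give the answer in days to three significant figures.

For the 1D instantaneous-source solution, setting ∂C/∂t = 0 at fixed x gives v²t² + 2Dt − x² = 0, so t = (√(D² + v²x²) − D)/v².
√(D² + v²x²) = √(0.23² + 2.1² × 330²) = 693.0; v² = 4.41.
t = (693.0 − 0.23)/4.41 = 157 days (vs. the pure-advection estimate x/v = 157 d).

157 days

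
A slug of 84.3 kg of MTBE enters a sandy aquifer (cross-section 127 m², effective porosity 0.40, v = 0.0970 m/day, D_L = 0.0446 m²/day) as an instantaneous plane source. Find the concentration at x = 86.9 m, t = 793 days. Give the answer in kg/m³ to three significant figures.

0.0389 kg/m³

For an instantaneous plane source, C(x,t) = M/(n_e·A·√(4πDt)) · exp(−(x−vt)²/(4Dt)), with n_e·A the pore (flow) area.
Plume center vt = 0.0970 × 793 = 76.921 m, so the well at 86.9 m is 9.979 m downgradient of the peak.
√(4πDt) = 21.08 m, giving peak height M/(n_e·A·√(4πDt)) = 84.3/(0.40 × 127 × 21.08) = 0.07872 kg/m³.
(x−vt)²/(4Dt) = (9.979)²/(4 × 0.0446 × 793) = 0.7039; exp(−0.7039) = 0.4947.
C = 0.07872 × 0.4947 = 0.0389 kg/m³.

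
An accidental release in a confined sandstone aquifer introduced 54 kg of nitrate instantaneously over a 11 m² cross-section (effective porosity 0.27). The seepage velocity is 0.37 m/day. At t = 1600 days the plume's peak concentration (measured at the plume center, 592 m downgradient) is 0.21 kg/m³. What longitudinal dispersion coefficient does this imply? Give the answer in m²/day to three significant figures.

0.373 m²/day

At the plume center C_max = M/(n_e·A·√(4πDt)), so D = M²/(4πt·(n_e·A·C_max)²).
n_e·A·C_max = 0.27 × 11 × 0.21 = 0.6237 kg/m.
D = 54²/(4π × 1600 × 0.6237²) = 0.373 m²/day.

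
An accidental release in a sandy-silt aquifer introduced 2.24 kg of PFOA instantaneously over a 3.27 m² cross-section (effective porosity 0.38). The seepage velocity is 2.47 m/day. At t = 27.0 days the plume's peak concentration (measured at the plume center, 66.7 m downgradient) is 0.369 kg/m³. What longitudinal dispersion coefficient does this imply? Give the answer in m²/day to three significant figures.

0.0703 m²/day

At the plume center C_max = M/(n_e·A·√(4πDt)), so D = M²/(4πt·(n_e·A·C_max)²).
n_e·A·C_max = 0.38 × 3.27 × 0.369 = 0.4585 kg/m.
D = 2.24²/(4π × 27.0 × 0.4585²) = 0.0703 m²/day.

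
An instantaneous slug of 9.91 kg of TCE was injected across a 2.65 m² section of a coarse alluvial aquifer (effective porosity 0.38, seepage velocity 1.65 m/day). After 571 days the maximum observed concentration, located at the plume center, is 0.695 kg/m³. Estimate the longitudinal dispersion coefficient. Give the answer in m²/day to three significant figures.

0.0279 m²/day

At the plume center C_max = M/(n_e·A·√(4πDt)), so D = M²/(4πt·(n_e·A·C_max)²).
n_e·A·C_max = 0.38 × 2.65 × 0.695 = 0.6999 kg/m.
D = 9.91²/(4π × 571 × 0.6999²) = 0.0279 m²/day.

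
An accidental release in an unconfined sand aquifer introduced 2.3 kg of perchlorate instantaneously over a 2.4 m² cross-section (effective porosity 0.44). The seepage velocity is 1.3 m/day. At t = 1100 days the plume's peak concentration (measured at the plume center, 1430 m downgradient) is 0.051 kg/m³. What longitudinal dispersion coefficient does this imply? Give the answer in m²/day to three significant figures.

At the plume center C_max = M/(n_e·A·√(4πDt)), so D = M²/(4πt·(n_e·A·C_max)²).
n_e·A·C_max = 0.44 × 2.4 × 0.051 = 0.05386 kg/m.
D = 2.3²/(4π × 1100 × 0.05386²) = 0.132 m²/day.

0.132 m²/day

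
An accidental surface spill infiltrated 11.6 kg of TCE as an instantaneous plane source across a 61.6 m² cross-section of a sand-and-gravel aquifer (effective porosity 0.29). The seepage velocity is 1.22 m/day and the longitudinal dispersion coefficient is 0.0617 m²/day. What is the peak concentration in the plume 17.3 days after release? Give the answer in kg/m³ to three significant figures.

0.177 kg/m³

The peak of an instantaneous 1D plume sits at x = vt; there the Gaussian factor is 1 and C_max = M/(n_e·A·√(4πDt)), where n_e·A is the pore area the mass is dissolved in.
√(4πDt) = √(4π × 0.0617 × 17.3) = 3.662 m, so C_max = 11.6/(0.29 × 61.6 × 3.662) = 0.177 kg/m³.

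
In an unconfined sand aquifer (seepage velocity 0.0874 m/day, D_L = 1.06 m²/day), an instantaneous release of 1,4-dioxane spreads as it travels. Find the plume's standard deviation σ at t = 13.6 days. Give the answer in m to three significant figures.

5.37 m

Dispersive spreading gives a Gaussian with σ² = 2Dt; advection only shifts the center.
σ = √(2 × 1.06 × 13.6) = 5.37 m.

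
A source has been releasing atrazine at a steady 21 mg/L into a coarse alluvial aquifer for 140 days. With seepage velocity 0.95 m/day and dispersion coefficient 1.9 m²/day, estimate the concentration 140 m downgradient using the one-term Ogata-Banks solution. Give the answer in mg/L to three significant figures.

8.00 mg/L

For a continuous step input, C/C₀ ≈ ½·erfc((x−vt)/(2√(Dt))).
vt = 0.95 × 140 = 133 m and 2√(Dt) = 2√(1.9 × 140) = 32.62 m.
Argument (x−vt)/(2√(Dt)) = (140 − 133)/32.62 = 0.2146; ½·erfc(0.2146) = 0.3808.
C = 21 × 0.3808 = 8.00 mg/L.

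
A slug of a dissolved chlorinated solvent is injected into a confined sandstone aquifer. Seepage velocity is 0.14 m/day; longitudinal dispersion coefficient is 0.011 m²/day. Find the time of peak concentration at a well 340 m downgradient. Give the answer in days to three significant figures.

2430 days

For the 1D instantaneous-source solution, setting ∂C/∂t = 0 at fixed x gives v²t² + 2Dt − x² = 0, so t = (√(D² + v²x²) − D)/v².
√(D² + v²x²) = √(0.011² + 0.14² × 340²) = 47.60; v² = 0.0196.
t = (47.60 − 0.011)/0.0196 = 2430 days (vs. the pure-advection estimate x/v = 2430 d).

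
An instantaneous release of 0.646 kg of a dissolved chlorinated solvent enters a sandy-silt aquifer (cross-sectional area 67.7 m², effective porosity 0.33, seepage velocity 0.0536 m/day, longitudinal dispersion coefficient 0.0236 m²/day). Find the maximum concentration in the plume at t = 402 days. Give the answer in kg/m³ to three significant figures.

0.00265 kg/m³

The peak of an instantaneous 1D plume sits at x = vt; there the Gaussian factor is 1 and C_max = M/(n_e·A·√(4πDt)), where n_e·A is the pore area the mass is dissolved in.
√(4πDt) = √(4π × 0.0236 × 402) = 10.92 m, so C_max = 0.646/(0.33 × 67.7 × 10.92) = 0.00265 kg/m³.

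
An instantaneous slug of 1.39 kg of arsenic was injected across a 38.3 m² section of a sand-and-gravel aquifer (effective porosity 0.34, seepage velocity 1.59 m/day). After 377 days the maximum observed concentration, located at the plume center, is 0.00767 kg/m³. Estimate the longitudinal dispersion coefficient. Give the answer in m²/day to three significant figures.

At the plume center C_max = M/(n_e·A·√(4πDt)), so D = M²/(4πt·(n_e·A·C_max)²).
n_e·A·C_max = 0.34 × 38.3 × 0.00767 = 0.09988 kg/m.
D = 1.39²/(4π × 377 × 0.09988²) = 0.0409 m²/day.

0.0409 m²/day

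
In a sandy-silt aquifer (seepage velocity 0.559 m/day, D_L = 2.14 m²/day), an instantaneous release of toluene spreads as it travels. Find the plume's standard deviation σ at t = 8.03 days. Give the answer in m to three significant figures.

5.86 m

Dispersive spreading gives a Gaussian with σ² = 2Dt; advection only shifts the center.
σ = √(2 × 2.14 × 8.03) = 5.86 m.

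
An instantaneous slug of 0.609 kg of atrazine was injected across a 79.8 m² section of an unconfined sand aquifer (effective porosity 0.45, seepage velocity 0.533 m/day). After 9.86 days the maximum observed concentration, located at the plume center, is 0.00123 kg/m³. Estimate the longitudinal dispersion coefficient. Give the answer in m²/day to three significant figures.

1.53 m²/day

At the plume center C_max = M/(n_e·A·√(4πDt)), so D = M²/(4πt·(n_e·A·C_max)²).
n_e·A·C_max = 0.45 × 79.8 × 0.00123 = 0.04417 kg/m.
D = 0.609²/(4π × 9.86 × 0.04417²) = 1.53 m²/day.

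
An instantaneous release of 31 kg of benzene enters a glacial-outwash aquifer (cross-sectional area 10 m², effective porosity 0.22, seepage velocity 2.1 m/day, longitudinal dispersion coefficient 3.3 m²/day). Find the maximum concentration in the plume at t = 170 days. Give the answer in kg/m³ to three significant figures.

The peak of an instantaneous 1D plume sits at x = vt; there the Gaussian factor is 1 and C_max = M/(n_e·A·√(4πDt)), where n_e·A is the pore area the mass is dissolved in.
√(4πDt) = √(4π × 3.3 × 170) = 83.96 m, so C_max = 31/(0.22 × 10 × 83.96) = 0.168 kg/m³.

0.168 kg/m³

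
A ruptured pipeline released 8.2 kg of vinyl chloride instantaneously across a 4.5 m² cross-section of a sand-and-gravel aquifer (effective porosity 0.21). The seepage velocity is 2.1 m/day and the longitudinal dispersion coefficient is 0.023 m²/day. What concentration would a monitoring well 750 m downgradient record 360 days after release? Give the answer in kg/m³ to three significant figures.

For an instantaneous plane source, C(x,t) = M/(n_e·A·√(4πDt)) · exp(−(x−vt)²/(4Dt)), with n_e·A the pore (flow) area.
Plume center vt = 2.1 × 360 = 756 m, so the well at 750 m is 6 m upgradient of the peak.
√(4πDt) = 10.20 m, giving peak height M/(n_e·A·√(4πDt)) = 8.2/(0.21 × 4.5 × 10.20) = 0.8507 kg/m³.
(x−vt)²/(4Dt) = (-6)²/(4 × 0.023 × 360) = 1.087; exp(−1.087) = 0.3372.
C = 0.8507 × 0.3372 = 0.287 kg/m³.

0.287 kg/m³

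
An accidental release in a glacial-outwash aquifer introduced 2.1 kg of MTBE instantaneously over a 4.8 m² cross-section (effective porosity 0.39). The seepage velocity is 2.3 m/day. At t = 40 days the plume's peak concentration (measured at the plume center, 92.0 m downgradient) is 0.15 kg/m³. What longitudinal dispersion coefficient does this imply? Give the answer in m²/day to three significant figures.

0.111 m²/day

At the plume center C_max = M/(n_e·A·√(4πDt)), so D = M²/(4πt·(n_e·A·C_max)²).
n_e·A·C_max = 0.39 × 4.8 × 0.15 = 0.2808 kg/m.
D = 2.1²/(4π × 40 × 0.2808²) = 0.111 m²/day.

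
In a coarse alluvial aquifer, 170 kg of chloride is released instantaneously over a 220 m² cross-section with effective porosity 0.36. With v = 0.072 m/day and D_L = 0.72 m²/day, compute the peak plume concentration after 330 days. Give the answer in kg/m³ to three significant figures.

0.0393 kg/m³

The peak of an instantaneous 1D plume sits at x = vt; there the Gaussian factor is 1 and C_max = M/(n_e·A·√(4πDt)), where n_e·A is the pore area the mass is dissolved in.
√(4πDt) = √(4π × 0.72 × 330) = 54.64 m, so C_max = 170/(0.36 × 220 × 54.64) = 0.0393 kg/m³.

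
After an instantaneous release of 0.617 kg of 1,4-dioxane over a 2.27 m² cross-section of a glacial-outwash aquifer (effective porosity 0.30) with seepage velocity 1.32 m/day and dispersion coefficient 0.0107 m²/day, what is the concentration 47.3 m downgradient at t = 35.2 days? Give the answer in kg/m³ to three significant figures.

For an instantaneous plane source, C(x,t) = M/(n_e·A·√(4πDt)) · exp(−(x−vt)²/(4Dt)), with n_e·A the pore (flow) area.
Plume center vt = 1.32 × 35.2 = 46.464 m, so the well at 47.3 m is 0.836 m downgradient of the peak.
√(4πDt) = 2.176 m, giving peak height M/(n_e·A·√(4πDt)) = 0.617/(0.30 × 2.27 × 2.176) = 0.4164 kg/m³.
(x−vt)²/(4Dt) = (0.836)²/(4 × 0.0107 × 35.2) = 0.4639; exp(−0.4639) = 0.6288.
C = 0.4164 × 0.6288 = 0.262 kg/m³.

0.262 kg/m³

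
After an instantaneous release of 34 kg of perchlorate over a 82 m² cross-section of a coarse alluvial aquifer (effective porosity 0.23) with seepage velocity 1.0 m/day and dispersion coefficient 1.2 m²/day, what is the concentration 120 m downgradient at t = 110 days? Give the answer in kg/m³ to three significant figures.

0.0366 kg/m³

For an instantaneous plane source, C(x,t) = M/(n_e·A·√(4πDt)) · exp(−(x−vt)²/(4Dt)), with n_e·A the pore (flow) area.
Plume center vt = 1.0 × 110 = 110 m, so the well at 120 m is 10 m downgradient of the peak.
√(4πDt) = 40.73 m, giving peak height M/(n_e·A·√(4πDt)) = 34/(0.23 × 82 × 40.73) = 0.04426 kg/m³.
(x−vt)²/(4Dt) = (10)²/(4 × 1.2 × 110) = 0.1894; exp(−0.1894) = 0.8275.
C = 0.04426 × 0.8275 = 0.0366 kg/m³.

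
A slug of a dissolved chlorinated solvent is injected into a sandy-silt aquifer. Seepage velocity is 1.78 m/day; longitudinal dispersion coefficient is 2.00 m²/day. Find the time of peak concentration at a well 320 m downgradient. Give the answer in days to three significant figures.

179 days

For the 1D instantaneous-source solution, setting ∂C/∂t = 0 at fixed x gives v²t² + 2Dt − x² = 0, so t = (√(D² + v²x²) − D)/v².
√(D² + v²x²) = √(2.00² + 1.78² × 320²) = 569.6; v² = 3.1684.
t = (569.6 − 2.00)/3.1684 = 179 days (vs. the pure-advection estimate x/v = 180 d).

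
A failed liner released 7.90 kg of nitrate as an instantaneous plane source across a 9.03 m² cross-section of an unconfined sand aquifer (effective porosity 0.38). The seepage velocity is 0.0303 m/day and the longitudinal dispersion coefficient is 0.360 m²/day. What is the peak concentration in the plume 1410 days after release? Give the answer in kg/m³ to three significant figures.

0.0288 kg/m³

The peak of an instantaneous 1D plume sits at x = vt; there the Gaussian factor is 1 and C_max = M/(n_e·A·√(4πDt)), where n_e·A is the pore area the mass is dissolved in.
√(4πDt) = √(4π × 0.360 × 1410) = 79.87 m, so C_max = 7.90/(0.38 × 9.03 × 79.87) = 0.0288 kg/m³.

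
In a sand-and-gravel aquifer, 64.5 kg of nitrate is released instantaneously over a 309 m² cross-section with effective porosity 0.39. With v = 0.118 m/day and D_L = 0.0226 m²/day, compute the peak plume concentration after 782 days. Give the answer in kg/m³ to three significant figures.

The peak of an instantaneous 1D plume sits at x = vt; there the Gaussian factor is 1 and C_max = M/(n_e·A·√(4πDt)), where n_e·A is the pore area the mass is dissolved in.
√(4πDt) = √(4π × 0.0226 × 782) = 14.90 m, so C_max = 64.5/(0.39 × 309 × 14.90) = 0.0359 kg/m³.

0.0359 kg/m³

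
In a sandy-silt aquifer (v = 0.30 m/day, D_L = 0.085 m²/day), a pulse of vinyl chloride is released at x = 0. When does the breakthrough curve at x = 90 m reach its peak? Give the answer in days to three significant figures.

For the 1D instantaneous-source solution, setting ∂C/∂t = 0 at fixed x gives v²t² + 2Dt − x² = 0, so t = (√(D² + v²x²) − D)/v².
√(D² + v²x²) = √(0.085² + 0.30² × 90²) = 27.00; v² = 0.09.
t = (27.00 − 0.085)/0.09 = 299 days (vs. the pure-advection estimate x/v = 300 d).

299 days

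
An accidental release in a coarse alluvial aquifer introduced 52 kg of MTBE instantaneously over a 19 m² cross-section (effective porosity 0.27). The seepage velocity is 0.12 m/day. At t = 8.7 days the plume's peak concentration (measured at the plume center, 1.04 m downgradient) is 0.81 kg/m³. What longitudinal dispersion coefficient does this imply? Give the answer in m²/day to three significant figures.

At the plume center C_max = M/(n_e·A·√(4πDt)), so D = M²/(4πt·(n_e·A·C_max)²).
n_e·A·C_max = 0.27 × 19 × 0.81 = 4.155 kg/m.
D = 52²/(4π × 8.7 × 4.155²) = 1.43 m²/day.

1.43 m²/day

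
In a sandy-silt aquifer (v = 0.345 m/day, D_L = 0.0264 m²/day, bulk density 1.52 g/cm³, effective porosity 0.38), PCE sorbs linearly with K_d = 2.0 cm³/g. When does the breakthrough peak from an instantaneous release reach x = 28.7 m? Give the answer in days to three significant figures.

747 days

Retardation factor R = 1 + ρ_b·K_d/n = 1 + 1.52 × 2.0/0.38 = 9.000.
Sorption retards both mechanisms: v_R = v/R = 0.03833 m/day, D_R = D/R = 0.002933 m²/day.
Peak time from v_R²t² + 2D_R t − x² = 0: t = (√(D_R² + v_R²x²) − D_R)/v_R².
√(D_R² + v_R²x²) = √(0.002933² + 0.03833² × 28.7²) = 1.100; v_R² = 0.001469.
t = (1.100 − 0.002933)/0.001469 = 747 days.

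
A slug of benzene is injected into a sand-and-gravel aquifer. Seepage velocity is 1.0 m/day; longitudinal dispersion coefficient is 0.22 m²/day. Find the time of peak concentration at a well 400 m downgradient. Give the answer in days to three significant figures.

For the 1D instantaneous-source solution, setting ∂C/∂t = 0 at fixed x gives v²t² + 2Dt − x² = 0, so t = (√(D² + v²x²) − D)/v².
√(D² + v²x²) = √(0.22² + 1.0² × 400²) = 400.0; v² = 1.
t = (400.0 − 0.22)/1 = 400 days (vs. the pure-advection estimate x/v = 400 d).

400 days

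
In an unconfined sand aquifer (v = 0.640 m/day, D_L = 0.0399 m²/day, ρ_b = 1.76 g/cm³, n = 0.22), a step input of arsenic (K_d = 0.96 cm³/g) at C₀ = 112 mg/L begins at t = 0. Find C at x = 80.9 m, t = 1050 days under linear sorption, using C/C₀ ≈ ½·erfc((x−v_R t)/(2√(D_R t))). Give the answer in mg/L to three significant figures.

14.7 mg/L

Retardation factor R = 1 + ρ_b·K_d/n = 1 + 1.76 × 0.96/0.22 = 8.680.
Sorption retards both mechanisms: v_R = v/R = 0.07373 m/day, D_R = D/R = 0.004597 m²/day.
v_R·t = 0.07373 × 1050 = 77.4165 m; 2√(D_R t) = 4.394 m; argument = (80.9 − 77.4165)/4.394 = 0.7928.
C = C₀ × ½·erfc(0.7928) = 112 × 0.1311 = 14.7 mg/L.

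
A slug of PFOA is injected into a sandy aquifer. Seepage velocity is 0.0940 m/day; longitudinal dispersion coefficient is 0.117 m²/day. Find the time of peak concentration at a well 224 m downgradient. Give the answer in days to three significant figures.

For the 1D instantaneous-source solution, setting ∂C/∂t = 0 at fixed x gives v²t² + 2Dt − x² = 0, so t = (√(D² + v²x²) − D)/v².
√(D² + v²x²) = √(0.117² + 0.0940² × 224²) = 21.06; v² = 0.008836.
t = (21.06 − 0.117)/0.008836 = 2370 days (vs. the pure-advection estimate x/v = 2380 d).

2370 days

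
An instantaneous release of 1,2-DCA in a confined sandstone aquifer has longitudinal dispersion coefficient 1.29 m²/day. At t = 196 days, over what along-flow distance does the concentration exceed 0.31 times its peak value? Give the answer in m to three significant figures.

68.8 m

The plume is Gaussian with σ = √(2Dt) = √(2 × 1.29 × 196) = 22.49 m.
C/C_peak = exp(−Δx²/(2σ²)) = 0.31 ⇒ Δx = σ·√(−2 ln 0.31) = 22.49 × 1.530 = 34.41 m.
Width = 2Δx = 68.8 m.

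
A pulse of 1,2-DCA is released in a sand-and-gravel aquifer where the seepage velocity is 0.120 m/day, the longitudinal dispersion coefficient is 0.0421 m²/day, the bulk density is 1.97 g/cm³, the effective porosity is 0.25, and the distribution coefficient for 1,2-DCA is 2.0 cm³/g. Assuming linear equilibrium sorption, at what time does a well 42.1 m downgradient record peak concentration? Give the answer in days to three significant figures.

5830 days

Retardation factor R = 1 + ρ_b·K_d/n = 1 + 1.97 × 2.0/0.25 = 16.76.
Sorption retards both mechanisms: v_R = v/R = 0.007160 m/day, D_R = D/R = 0.002512 m²/day.
Peak time from v_R²t² + 2D_R t − x² = 0: t = (√(D_R² + v_R²x²) − D_R)/v_R².
√(D_R² + v_R²x²) = √(0.002512² + 0.007160² × 42.1²) = 0.3014; v_R² = 5.127e-05.
t = (0.3014 − 0.002512)/5.127e-05 = 5830 days.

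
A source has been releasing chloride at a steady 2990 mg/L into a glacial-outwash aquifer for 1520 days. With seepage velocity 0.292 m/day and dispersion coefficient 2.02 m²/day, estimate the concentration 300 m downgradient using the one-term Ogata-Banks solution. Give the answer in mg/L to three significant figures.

For a continuous step input, C/C₀ ≈ ½·erfc((x−vt)/(2√(Dt))).
vt = 0.292 × 1520 = 443.84 m and 2√(Dt) = 2√(2.02 × 1520) = 110.8 m.
Argument (x−vt)/(2√(Dt)) = (300 − 443.84)/110.8 = -1.298; ½·erfc(-1.298) = 0.9668.
C = 2990 × 0.9668 = 2890 mg/L.

2890 mg/L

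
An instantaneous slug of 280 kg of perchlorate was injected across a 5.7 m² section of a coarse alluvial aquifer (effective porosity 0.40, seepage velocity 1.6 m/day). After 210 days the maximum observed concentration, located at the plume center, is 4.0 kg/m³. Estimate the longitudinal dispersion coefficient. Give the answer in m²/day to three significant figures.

At the plume center C_max = M/(n_e·A·√(4πDt)), so D = M²/(4πt·(n_e·A·C_max)²).
n_e·A·C_max = 0.40 × 5.7 × 4.0 = 9.120 kg/m.
D = 280²/(4π × 210 × 9.120²) = 0.357 m²/day.

0.357 m²/day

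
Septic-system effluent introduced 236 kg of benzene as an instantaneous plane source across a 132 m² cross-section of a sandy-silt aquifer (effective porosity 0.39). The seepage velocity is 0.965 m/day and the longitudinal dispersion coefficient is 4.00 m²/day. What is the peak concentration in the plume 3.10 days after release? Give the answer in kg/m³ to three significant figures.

0.367 kg/m³

The peak of an instantaneous 1D plume sits at x = vt; there the Gaussian factor is 1 and C_max = M/(n_e·A·√(4πDt)), where n_e·A is the pore area the mass is dissolved in.
√(4πDt) = √(4π × 4.00 × 3.10) = 12.48 m, so C_max = 236/(0.39 × 132 × 12.48) = 0.367 kg/m³.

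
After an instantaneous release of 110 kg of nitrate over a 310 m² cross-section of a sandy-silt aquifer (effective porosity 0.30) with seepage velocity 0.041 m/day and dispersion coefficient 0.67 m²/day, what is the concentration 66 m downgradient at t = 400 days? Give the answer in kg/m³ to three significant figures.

0.00205 kg/m³

For an instantaneous plane source, C(x,t) = M/(n_e·A·√(4πDt)) · exp(−(x−vt)²/(4Dt)), with n_e·A the pore (flow) area.
Plume center vt = 0.041 × 400 = 16.4 m, so the well at 66 m is 49.6 m downgradient of the peak.
√(4πDt) = 58.03 m, giving peak height M/(n_e·A·√(4πDt)) = 110/(0.30 × 310 × 58.03) = 0.02038 kg/m³.
(x−vt)²/(4Dt) = (49.6)²/(4 × 0.67 × 400) = 2.295; exp(−2.295) = 0.1008.
C = 0.02038 × 0.1008 = 0.00205 kg/m³.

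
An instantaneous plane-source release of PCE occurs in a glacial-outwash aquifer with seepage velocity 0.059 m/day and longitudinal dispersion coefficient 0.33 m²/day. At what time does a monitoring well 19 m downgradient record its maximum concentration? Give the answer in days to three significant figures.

For the 1D instantaneous-source solution, setting ∂C/∂t = 0 at fixed x gives v²t² + 2Dt − x² = 0, so t = (√(D² + v²x²) − D)/v².
√(D² + v²x²) = √(0.33² + 0.059² × 19²) = 1.169; v² = 0.003481.
t = (1.169 − 0.33)/0.003481 = 241 days (vs. the pure-advection estimate x/v = 322 d).

241 days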